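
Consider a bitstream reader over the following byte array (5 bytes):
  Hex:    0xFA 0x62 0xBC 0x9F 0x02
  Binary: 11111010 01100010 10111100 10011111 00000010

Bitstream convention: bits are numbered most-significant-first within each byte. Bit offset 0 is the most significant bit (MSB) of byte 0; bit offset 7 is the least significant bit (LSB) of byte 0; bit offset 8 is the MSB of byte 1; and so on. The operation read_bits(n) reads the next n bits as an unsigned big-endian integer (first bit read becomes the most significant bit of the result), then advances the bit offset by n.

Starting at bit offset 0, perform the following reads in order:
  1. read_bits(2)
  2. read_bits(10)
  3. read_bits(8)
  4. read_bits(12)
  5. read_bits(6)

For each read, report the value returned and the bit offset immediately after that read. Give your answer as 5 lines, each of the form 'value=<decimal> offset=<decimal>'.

Answer: value=3 offset=2
value=934 offset=12
value=43 offset=20
value=3231 offset=32
value=0 offset=38

Derivation:
Read 1: bits[0:2] width=2 -> value=3 (bin 11); offset now 2 = byte 0 bit 2; 38 bits remain
Read 2: bits[2:12] width=10 -> value=934 (bin 1110100110); offset now 12 = byte 1 bit 4; 28 bits remain
Read 3: bits[12:20] width=8 -> value=43 (bin 00101011); offset now 20 = byte 2 bit 4; 20 bits remain
Read 4: bits[20:32] width=12 -> value=3231 (bin 110010011111); offset now 32 = byte 4 bit 0; 8 bits remain
Read 5: bits[32:38] width=6 -> value=0 (bin 000000); offset now 38 = byte 4 bit 6; 2 bits remain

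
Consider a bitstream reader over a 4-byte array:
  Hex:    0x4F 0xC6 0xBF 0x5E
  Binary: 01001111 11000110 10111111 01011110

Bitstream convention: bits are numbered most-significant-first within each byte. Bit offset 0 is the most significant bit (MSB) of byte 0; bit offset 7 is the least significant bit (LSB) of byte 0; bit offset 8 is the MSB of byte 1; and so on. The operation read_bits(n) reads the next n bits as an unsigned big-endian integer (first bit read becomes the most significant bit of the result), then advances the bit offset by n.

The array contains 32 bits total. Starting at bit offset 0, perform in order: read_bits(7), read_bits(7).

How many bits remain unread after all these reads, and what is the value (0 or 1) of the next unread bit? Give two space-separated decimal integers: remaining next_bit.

Read 1: bits[0:7] width=7 -> value=39 (bin 0100111); offset now 7 = byte 0 bit 7; 25 bits remain
Read 2: bits[7:14] width=7 -> value=113 (bin 1110001); offset now 14 = byte 1 bit 6; 18 bits remain

Answer: 18 1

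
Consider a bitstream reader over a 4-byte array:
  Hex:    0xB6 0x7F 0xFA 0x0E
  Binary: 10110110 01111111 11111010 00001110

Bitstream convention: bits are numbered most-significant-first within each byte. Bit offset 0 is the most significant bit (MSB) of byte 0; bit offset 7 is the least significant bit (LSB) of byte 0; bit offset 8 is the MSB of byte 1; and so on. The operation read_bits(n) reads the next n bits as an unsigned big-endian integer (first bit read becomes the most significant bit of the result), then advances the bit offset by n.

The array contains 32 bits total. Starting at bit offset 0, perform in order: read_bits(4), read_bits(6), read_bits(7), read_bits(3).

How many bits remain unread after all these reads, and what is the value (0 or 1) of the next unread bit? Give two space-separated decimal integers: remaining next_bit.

Answer: 12 1

Derivation:
Read 1: bits[0:4] width=4 -> value=11 (bin 1011); offset now 4 = byte 0 bit 4; 28 bits remain
Read 2: bits[4:10] width=6 -> value=25 (bin 011001); offset now 10 = byte 1 bit 2; 22 bits remain
Read 3: bits[10:17] width=7 -> value=127 (bin 1111111); offset now 17 = byte 2 bit 1; 15 bits remain
Read 4: bits[17:20] width=3 -> value=7 (bin 111); offset now 20 = byte 2 bit 4; 12 bits remain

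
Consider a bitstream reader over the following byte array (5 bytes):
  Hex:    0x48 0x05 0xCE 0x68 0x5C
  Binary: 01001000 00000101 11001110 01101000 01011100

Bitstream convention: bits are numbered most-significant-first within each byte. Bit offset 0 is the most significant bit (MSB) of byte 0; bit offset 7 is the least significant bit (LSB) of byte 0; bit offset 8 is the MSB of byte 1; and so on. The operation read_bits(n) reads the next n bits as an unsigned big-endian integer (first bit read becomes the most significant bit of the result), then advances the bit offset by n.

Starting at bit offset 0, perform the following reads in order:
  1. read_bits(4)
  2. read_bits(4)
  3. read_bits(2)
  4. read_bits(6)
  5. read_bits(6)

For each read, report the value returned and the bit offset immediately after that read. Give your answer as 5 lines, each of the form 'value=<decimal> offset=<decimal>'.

Read 1: bits[0:4] width=4 -> value=4 (bin 0100); offset now 4 = byte 0 bit 4; 36 bits remain
Read 2: bits[4:8] width=4 -> value=8 (bin 1000); offset now 8 = byte 1 bit 0; 32 bits remain
Read 3: bits[8:10] width=2 -> value=0 (bin 00); offset now 10 = byte 1 bit 2; 30 bits remain
Read 4: bits[10:16] width=6 -> value=5 (bin 000101); offset now 16 = byte 2 bit 0; 24 bits remain
Read 5: bits[16:22] width=6 -> value=51 (bin 110011); offset now 22 = byte 2 bit 6; 18 bits remain

Answer: value=4 offset=4
value=8 offset=8
value=0 offset=10
value=5 offset=16
value=51 offset=22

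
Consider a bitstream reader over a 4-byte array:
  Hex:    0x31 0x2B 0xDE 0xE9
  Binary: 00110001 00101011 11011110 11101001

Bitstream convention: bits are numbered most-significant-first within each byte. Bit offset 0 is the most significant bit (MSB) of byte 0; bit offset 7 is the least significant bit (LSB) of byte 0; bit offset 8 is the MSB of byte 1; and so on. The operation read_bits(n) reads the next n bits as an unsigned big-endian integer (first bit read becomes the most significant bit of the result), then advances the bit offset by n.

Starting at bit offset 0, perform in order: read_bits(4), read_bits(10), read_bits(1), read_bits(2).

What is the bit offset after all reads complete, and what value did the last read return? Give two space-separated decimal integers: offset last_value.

Answer: 17 3

Derivation:
Read 1: bits[0:4] width=4 -> value=3 (bin 0011); offset now 4 = byte 0 bit 4; 28 bits remain
Read 2: bits[4:14] width=10 -> value=74 (bin 0001001010); offset now 14 = byte 1 bit 6; 18 bits remain
Read 3: bits[14:15] width=1 -> value=1 (bin 1); offset now 15 = byte 1 bit 7; 17 bits remain
Read 4: bits[15:17] width=2 -> value=3 (bin 11); offset now 17 = byte 2 bit 1; 15 bits remain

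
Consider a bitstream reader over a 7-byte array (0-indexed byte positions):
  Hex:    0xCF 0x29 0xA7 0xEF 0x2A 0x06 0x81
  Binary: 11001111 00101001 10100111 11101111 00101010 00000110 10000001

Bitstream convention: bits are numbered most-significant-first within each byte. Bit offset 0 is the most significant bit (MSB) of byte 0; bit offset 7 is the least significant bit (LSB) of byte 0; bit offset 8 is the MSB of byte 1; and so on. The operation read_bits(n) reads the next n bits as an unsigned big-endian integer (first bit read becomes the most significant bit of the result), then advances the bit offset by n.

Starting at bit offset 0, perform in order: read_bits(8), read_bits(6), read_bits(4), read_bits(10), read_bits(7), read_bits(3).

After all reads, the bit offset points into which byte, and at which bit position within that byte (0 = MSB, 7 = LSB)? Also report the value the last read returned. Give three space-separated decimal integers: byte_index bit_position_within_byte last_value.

Read 1: bits[0:8] width=8 -> value=207 (bin 11001111); offset now 8 = byte 1 bit 0; 48 bits remain
Read 2: bits[8:14] width=6 -> value=10 (bin 001010); offset now 14 = byte 1 bit 6; 42 bits remain
Read 3: bits[14:18] width=4 -> value=6 (bin 0110); offset now 18 = byte 2 bit 2; 38 bits remain
Read 4: bits[18:28] width=10 -> value=638 (bin 1001111110); offset now 28 = byte 3 bit 4; 28 bits remain
Read 5: bits[28:35] width=7 -> value=121 (bin 1111001); offset now 35 = byte 4 bit 3; 21 bits remain
Read 6: bits[35:38] width=3 -> value=2 (bin 010); offset now 38 = byte 4 bit 6; 18 bits remain

Answer: 4 6 2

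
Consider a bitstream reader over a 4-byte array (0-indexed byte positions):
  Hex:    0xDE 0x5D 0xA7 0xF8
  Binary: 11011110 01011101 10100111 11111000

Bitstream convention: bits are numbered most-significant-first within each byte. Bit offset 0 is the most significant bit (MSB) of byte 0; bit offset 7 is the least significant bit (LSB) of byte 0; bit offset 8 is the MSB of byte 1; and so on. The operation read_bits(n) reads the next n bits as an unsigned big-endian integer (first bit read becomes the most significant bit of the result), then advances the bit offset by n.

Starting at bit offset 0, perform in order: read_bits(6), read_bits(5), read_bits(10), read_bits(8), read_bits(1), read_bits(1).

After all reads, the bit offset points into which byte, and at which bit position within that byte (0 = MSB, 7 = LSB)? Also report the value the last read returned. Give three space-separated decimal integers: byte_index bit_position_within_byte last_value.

Read 1: bits[0:6] width=6 -> value=55 (bin 110111); offset now 6 = byte 0 bit 6; 26 bits remain
Read 2: bits[6:11] width=5 -> value=18 (bin 10010); offset now 11 = byte 1 bit 3; 21 bits remain
Read 3: bits[11:21] width=10 -> value=948 (bin 1110110100); offset now 21 = byte 2 bit 5; 11 bits remain
Read 4: bits[21:29] width=8 -> value=255 (bin 11111111); offset now 29 = byte 3 bit 5; 3 bits remain
Read 5: bits[29:30] width=1 -> value=0 (bin 0); offset now 30 = byte 3 bit 6; 2 bits remain
Read 6: bits[30:31] width=1 -> value=0 (bin 0); offset now 31 = byte 3 bit 7; 1 bits remain

Answer: 3 7 0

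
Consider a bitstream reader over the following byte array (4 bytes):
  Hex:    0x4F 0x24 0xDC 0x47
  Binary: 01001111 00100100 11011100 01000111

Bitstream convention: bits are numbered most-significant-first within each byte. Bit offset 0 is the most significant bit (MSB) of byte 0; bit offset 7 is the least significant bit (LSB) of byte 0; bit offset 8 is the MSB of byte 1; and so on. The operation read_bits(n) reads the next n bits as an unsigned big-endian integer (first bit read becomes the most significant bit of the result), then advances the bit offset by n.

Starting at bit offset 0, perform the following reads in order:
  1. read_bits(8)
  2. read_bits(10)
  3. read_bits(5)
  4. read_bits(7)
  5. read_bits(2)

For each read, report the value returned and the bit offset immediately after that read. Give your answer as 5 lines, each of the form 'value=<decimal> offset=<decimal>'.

Answer: value=79 offset=8
value=147 offset=18
value=14 offset=23
value=17 offset=30
value=3 offset=32

Derivation:
Read 1: bits[0:8] width=8 -> value=79 (bin 01001111); offset now 8 = byte 1 bit 0; 24 bits remain
Read 2: bits[8:18] width=10 -> value=147 (bin 0010010011); offset now 18 = byte 2 bit 2; 14 bits remain
Read 3: bits[18:23] width=5 -> value=14 (bin 01110); offset now 23 = byte 2 bit 7; 9 bits remain
Read 4: bits[23:30] width=7 -> value=17 (bin 0010001); offset now 30 = byte 3 bit 6; 2 bits remain
Read 5: bits[30:32] width=2 -> value=3 (bin 11); offset now 32 = byte 4 bit 0; 0 bits remain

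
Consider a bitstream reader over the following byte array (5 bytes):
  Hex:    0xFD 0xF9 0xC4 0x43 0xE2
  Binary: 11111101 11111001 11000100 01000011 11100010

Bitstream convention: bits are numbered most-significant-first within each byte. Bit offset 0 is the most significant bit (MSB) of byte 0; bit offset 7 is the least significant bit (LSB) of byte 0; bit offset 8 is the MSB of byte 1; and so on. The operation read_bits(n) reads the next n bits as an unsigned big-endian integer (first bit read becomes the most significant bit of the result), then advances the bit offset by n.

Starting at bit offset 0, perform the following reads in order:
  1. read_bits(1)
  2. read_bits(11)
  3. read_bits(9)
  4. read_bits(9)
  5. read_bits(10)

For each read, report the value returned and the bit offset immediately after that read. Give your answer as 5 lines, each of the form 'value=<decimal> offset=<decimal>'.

Answer: value=1 offset=1
value=2015 offset=12
value=312 offset=21
value=272 offset=30
value=994 offset=40

Derivation:
Read 1: bits[0:1] width=1 -> value=1 (bin 1); offset now 1 = byte 0 bit 1; 39 bits remain
Read 2: bits[1:12] width=11 -> value=2015 (bin 11111011111); offset now 12 = byte 1 bit 4; 28 bits remain
Read 3: bits[12:21] width=9 -> value=312 (bin 100111000); offset now 21 = byte 2 bit 5; 19 bits remain
Read 4: bits[21:30] width=9 -> value=272 (bin 100010000); offset now 30 = byte 3 bit 6; 10 bits remain
Read 5: bits[30:40] width=10 -> value=994 (bin 1111100010); offset now 40 = byte 5 bit 0; 0 bits remain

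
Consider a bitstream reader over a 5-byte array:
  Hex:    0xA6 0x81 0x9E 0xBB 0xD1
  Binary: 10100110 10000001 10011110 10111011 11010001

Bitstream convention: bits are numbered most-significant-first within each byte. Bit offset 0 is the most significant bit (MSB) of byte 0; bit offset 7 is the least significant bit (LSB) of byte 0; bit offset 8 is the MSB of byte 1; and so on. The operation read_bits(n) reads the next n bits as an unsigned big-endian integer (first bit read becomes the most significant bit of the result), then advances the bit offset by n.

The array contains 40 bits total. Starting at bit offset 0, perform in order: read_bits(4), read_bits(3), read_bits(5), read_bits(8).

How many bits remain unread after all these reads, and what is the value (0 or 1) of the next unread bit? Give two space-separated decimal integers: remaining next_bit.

Answer: 20 1

Derivation:
Read 1: bits[0:4] width=4 -> value=10 (bin 1010); offset now 4 = byte 0 bit 4; 36 bits remain
Read 2: bits[4:7] width=3 -> value=3 (bin 011); offset now 7 = byte 0 bit 7; 33 bits remain
Read 3: bits[7:12] width=5 -> value=8 (bin 01000); offset now 12 = byte 1 bit 4; 28 bits remain
Read 4: bits[12:20] width=8 -> value=25 (bin 00011001); offset now 20 = byte 2 bit 4; 20 bits remain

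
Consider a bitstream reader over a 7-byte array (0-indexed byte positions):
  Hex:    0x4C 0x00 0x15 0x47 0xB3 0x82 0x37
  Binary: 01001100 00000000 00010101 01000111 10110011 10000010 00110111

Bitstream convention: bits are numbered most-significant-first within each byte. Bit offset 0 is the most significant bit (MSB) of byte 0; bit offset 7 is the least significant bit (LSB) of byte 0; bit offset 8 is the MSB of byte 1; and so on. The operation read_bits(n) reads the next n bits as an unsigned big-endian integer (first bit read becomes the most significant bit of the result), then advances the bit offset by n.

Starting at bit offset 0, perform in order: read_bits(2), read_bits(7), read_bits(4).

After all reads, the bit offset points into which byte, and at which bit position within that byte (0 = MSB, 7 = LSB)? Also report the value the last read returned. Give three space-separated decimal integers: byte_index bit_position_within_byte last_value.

Read 1: bits[0:2] width=2 -> value=1 (bin 01); offset now 2 = byte 0 bit 2; 54 bits remain
Read 2: bits[2:9] width=7 -> value=24 (bin 0011000); offset now 9 = byte 1 bit 1; 47 bits remain
Read 3: bits[9:13] width=4 -> value=0 (bin 0000); offset now 13 = byte 1 bit 5; 43 bits remain

Answer: 1 5 0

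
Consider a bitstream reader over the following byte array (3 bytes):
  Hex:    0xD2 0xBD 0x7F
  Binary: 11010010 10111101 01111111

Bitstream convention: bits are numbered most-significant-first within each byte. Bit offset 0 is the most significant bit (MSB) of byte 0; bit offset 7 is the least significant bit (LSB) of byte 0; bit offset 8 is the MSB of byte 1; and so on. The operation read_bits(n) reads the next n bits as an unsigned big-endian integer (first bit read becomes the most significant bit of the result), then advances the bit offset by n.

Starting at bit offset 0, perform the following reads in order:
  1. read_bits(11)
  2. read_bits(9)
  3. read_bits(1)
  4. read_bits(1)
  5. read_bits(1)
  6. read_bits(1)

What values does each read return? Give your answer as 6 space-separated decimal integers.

Read 1: bits[0:11] width=11 -> value=1685 (bin 11010010101); offset now 11 = byte 1 bit 3; 13 bits remain
Read 2: bits[11:20] width=9 -> value=471 (bin 111010111); offset now 20 = byte 2 bit 4; 4 bits remain
Read 3: bits[20:21] width=1 -> value=1 (bin 1); offset now 21 = byte 2 bit 5; 3 bits remain
Read 4: bits[21:22] width=1 -> value=1 (bin 1); offset now 22 = byte 2 bit 6; 2 bits remain
Read 5: bits[22:23] width=1 -> value=1 (bin 1); offset now 23 = byte 2 bit 7; 1 bits remain
Read 6: bits[23:24] width=1 -> value=1 (bin 1); offset now 24 = byte 3 bit 0; 0 bits remain

Answer: 1685 471 1 1 1 1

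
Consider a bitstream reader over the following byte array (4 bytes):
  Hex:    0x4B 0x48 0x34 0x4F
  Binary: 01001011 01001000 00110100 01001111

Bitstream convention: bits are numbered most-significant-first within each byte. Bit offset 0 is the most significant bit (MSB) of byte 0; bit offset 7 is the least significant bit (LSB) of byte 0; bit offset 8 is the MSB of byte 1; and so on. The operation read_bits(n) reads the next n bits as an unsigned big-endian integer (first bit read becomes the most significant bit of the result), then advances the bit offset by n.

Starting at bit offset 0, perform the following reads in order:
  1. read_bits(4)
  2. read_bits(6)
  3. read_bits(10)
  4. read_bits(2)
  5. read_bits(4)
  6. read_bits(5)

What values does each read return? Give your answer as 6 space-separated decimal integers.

Read 1: bits[0:4] width=4 -> value=4 (bin 0100); offset now 4 = byte 0 bit 4; 28 bits remain
Read 2: bits[4:10] width=6 -> value=45 (bin 101101); offset now 10 = byte 1 bit 2; 22 bits remain
Read 3: bits[10:20] width=10 -> value=131 (bin 0010000011); offset now 20 = byte 2 bit 4; 12 bits remain
Read 4: bits[20:22] width=2 -> value=1 (bin 01); offset now 22 = byte 2 bit 6; 10 bits remain
Read 5: bits[22:26] width=4 -> value=1 (bin 0001); offset now 26 = byte 3 bit 2; 6 bits remain
Read 6: bits[26:31] width=5 -> value=7 (bin 00111); offset now 31 = byte 3 bit 7; 1 bits remain

Answer: 4 45 131 1 1 7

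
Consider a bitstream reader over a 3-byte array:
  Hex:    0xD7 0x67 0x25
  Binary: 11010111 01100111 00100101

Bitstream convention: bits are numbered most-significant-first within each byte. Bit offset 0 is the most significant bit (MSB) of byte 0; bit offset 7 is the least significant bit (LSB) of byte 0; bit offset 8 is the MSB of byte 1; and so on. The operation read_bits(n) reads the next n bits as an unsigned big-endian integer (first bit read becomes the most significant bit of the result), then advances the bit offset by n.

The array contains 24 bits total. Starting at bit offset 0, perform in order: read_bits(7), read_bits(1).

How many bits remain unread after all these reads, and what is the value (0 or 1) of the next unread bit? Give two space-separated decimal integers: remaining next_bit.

Read 1: bits[0:7] width=7 -> value=107 (bin 1101011); offset now 7 = byte 0 bit 7; 17 bits remain
Read 2: bits[7:8] width=1 -> value=1 (bin 1); offset now 8 = byte 1 bit 0; 16 bits remain

Answer: 16 0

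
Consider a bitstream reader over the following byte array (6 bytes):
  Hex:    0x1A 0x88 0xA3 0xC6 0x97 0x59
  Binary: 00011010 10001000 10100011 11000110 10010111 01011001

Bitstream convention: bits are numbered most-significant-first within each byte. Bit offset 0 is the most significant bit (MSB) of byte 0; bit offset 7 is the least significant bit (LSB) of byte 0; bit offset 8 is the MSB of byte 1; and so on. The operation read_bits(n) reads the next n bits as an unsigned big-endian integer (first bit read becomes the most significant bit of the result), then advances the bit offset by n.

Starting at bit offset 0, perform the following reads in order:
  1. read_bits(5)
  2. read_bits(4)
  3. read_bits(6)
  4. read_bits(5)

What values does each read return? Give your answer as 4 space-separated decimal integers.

Read 1: bits[0:5] width=5 -> value=3 (bin 00011); offset now 5 = byte 0 bit 5; 43 bits remain
Read 2: bits[5:9] width=4 -> value=5 (bin 0101); offset now 9 = byte 1 bit 1; 39 bits remain
Read 3: bits[9:15] width=6 -> value=4 (bin 000100); offset now 15 = byte 1 bit 7; 33 bits remain
Read 4: bits[15:20] width=5 -> value=10 (bin 01010); offset now 20 = byte 2 bit 4; 28 bits remain

Answer: 3 5 4 10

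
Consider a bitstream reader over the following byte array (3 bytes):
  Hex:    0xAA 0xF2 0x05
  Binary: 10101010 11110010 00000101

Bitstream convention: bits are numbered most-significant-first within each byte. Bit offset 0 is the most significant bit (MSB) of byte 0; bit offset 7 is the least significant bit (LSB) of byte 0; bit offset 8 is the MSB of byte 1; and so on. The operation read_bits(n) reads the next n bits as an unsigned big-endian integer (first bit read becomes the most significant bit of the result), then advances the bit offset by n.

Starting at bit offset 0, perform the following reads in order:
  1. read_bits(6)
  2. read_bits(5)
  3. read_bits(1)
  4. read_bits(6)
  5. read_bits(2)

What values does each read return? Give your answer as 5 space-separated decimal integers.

Answer: 42 23 1 8 0

Derivation:
Read 1: bits[0:6] width=6 -> value=42 (bin 101010); offset now 6 = byte 0 bit 6; 18 bits remain
Read 2: bits[6:11] width=5 -> value=23 (bin 10111); offset now 11 = byte 1 bit 3; 13 bits remain
Read 3: bits[11:12] width=1 -> value=1 (bin 1); offset now 12 = byte 1 bit 4; 12 bits remain
Read 4: bits[12:18] width=6 -> value=8 (bin 001000); offset now 18 = byte 2 bit 2; 6 bits remain
Read 5: bits[18:20] width=2 -> value=0 (bin 00); offset now 20 = byte 2 bit 4; 4 bits remain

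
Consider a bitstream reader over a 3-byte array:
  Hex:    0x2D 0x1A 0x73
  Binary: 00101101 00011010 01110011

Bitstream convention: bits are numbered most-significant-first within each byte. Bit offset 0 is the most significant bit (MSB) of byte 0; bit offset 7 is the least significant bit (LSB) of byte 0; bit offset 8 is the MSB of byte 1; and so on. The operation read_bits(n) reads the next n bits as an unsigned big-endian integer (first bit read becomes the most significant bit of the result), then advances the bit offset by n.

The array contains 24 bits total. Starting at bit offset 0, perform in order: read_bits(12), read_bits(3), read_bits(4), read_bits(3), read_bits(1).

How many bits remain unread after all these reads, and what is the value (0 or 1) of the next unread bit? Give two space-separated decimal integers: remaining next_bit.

Read 1: bits[0:12] width=12 -> value=721 (bin 001011010001); offset now 12 = byte 1 bit 4; 12 bits remain
Read 2: bits[12:15] width=3 -> value=5 (bin 101); offset now 15 = byte 1 bit 7; 9 bits remain
Read 3: bits[15:19] width=4 -> value=3 (bin 0011); offset now 19 = byte 2 bit 3; 5 bits remain
Read 4: bits[19:22] width=3 -> value=4 (bin 100); offset now 22 = byte 2 bit 6; 2 bits remain
Read 5: bits[22:23] width=1 -> value=1 (bin 1); offset now 23 = byte 2 bit 7; 1 bits remain

Answer: 1 1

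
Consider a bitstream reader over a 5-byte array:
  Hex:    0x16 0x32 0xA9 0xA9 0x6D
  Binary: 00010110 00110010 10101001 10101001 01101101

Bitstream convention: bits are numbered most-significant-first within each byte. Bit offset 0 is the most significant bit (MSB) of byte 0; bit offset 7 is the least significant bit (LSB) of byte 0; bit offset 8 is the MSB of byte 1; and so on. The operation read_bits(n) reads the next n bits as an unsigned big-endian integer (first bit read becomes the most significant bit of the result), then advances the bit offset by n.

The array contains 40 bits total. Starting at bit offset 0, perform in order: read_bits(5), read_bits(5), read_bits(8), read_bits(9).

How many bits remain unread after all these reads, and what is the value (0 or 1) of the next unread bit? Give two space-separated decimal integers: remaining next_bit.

Answer: 13 0

Derivation:
Read 1: bits[0:5] width=5 -> value=2 (bin 00010); offset now 5 = byte 0 bit 5; 35 bits remain
Read 2: bits[5:10] width=5 -> value=24 (bin 11000); offset now 10 = byte 1 bit 2; 30 bits remain
Read 3: bits[10:18] width=8 -> value=202 (bin 11001010); offset now 18 = byte 2 bit 2; 22 bits remain
Read 4: bits[18:27] width=9 -> value=333 (bin 101001101); offset now 27 = byte 3 bit 3; 13 bits remain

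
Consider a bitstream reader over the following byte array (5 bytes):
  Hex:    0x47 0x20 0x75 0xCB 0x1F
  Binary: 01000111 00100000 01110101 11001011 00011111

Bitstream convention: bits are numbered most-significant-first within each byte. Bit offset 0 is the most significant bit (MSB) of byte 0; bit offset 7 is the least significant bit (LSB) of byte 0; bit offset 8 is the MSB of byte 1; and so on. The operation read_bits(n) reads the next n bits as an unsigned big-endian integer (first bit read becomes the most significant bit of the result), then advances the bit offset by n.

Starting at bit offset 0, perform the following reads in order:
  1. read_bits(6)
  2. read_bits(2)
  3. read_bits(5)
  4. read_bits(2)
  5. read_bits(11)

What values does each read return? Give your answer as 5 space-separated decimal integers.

Answer: 17 3 4 0 471

Derivation:
Read 1: bits[0:6] width=6 -> value=17 (bin 010001); offset now 6 = byte 0 bit 6; 34 bits remain
Read 2: bits[6:8] width=2 -> value=3 (bin 11); offset now 8 = byte 1 bit 0; 32 bits remain
Read 3: bits[8:13] width=5 -> value=4 (bin 00100); offset now 13 = byte 1 bit 5; 27 bits remain
Read 4: bits[13:15] width=2 -> value=0 (bin 00); offset now 15 = byte 1 bit 7; 25 bits remain
Read 5: bits[15:26] width=11 -> value=471 (bin 00111010111); offset now 26 = byte 3 bit 2; 14 bits remain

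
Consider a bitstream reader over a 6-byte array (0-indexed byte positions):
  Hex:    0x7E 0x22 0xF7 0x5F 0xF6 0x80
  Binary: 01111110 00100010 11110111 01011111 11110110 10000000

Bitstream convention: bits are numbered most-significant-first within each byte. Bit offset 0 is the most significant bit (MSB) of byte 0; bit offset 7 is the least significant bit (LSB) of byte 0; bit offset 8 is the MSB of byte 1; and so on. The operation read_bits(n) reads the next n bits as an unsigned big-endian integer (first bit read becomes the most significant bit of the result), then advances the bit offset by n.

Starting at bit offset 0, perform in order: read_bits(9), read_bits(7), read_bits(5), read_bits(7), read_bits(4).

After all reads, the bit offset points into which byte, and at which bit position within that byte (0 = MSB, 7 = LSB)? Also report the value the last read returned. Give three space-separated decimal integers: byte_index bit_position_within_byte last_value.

Read 1: bits[0:9] width=9 -> value=252 (bin 011111100); offset now 9 = byte 1 bit 1; 39 bits remain
Read 2: bits[9:16] width=7 -> value=34 (bin 0100010); offset now 16 = byte 2 bit 0; 32 bits remain
Read 3: bits[16:21] width=5 -> value=30 (bin 11110); offset now 21 = byte 2 bit 5; 27 bits remain
Read 4: bits[21:28] width=7 -> value=117 (bin 1110101); offset now 28 = byte 3 bit 4; 20 bits remain
Read 5: bits[28:32] width=4 -> value=15 (bin 1111); offset now 32 = byte 4 bit 0; 16 bits remain

Answer: 4 0 15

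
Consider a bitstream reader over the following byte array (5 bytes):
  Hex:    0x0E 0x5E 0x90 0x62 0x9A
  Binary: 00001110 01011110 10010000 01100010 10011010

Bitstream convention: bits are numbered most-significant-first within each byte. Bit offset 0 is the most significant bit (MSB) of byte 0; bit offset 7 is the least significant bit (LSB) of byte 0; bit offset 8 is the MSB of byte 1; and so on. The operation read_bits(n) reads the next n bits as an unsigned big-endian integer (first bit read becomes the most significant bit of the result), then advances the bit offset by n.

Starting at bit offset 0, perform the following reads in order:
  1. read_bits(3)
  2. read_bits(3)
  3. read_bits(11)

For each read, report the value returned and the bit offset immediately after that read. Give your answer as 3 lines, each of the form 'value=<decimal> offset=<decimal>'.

Read 1: bits[0:3] width=3 -> value=0 (bin 000); offset now 3 = byte 0 bit 3; 37 bits remain
Read 2: bits[3:6] width=3 -> value=3 (bin 011); offset now 6 = byte 0 bit 6; 34 bits remain
Read 3: bits[6:17] width=11 -> value=1213 (bin 10010111101); offset now 17 = byte 2 bit 1; 23 bits remain

Answer: value=0 offset=3
value=3 offset=6
value=1213 offset=17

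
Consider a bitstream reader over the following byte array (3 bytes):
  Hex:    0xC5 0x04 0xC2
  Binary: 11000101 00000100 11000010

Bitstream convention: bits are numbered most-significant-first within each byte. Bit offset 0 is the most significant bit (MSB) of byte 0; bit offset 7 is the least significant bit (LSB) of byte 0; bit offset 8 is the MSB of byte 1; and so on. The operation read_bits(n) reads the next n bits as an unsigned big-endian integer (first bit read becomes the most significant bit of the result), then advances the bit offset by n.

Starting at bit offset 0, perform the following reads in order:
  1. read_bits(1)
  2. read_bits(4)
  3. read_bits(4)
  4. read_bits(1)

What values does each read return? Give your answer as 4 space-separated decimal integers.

Answer: 1 8 10 0

Derivation:
Read 1: bits[0:1] width=1 -> value=1 (bin 1); offset now 1 = byte 0 bit 1; 23 bits remain
Read 2: bits[1:5] width=4 -> value=8 (bin 1000); offset now 5 = byte 0 bit 5; 19 bits remain
Read 3: bits[5:9] width=4 -> value=10 (bin 1010); offset now 9 = byte 1 bit 1; 15 bits remain
Read 4: bits[9:10] width=1 -> value=0 (bin 0); offset now 10 = byte 1 bit 2; 14 bits remain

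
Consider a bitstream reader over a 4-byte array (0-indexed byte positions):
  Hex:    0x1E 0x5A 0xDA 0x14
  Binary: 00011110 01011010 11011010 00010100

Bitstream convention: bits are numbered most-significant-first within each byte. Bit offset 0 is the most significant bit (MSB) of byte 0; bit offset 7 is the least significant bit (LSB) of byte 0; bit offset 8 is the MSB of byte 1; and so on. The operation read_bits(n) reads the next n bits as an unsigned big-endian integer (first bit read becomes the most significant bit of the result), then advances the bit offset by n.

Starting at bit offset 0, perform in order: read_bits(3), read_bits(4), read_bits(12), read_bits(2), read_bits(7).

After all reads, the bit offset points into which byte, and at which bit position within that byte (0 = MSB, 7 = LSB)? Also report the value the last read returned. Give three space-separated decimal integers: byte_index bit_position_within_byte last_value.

Answer: 3 4 33

Derivation:
Read 1: bits[0:3] width=3 -> value=0 (bin 000); offset now 3 = byte 0 bit 3; 29 bits remain
Read 2: bits[3:7] width=4 -> value=15 (bin 1111); offset now 7 = byte 0 bit 7; 25 bits remain
Read 3: bits[7:19] width=12 -> value=726 (bin 001011010110); offset now 19 = byte 2 bit 3; 13 bits remain
Read 4: bits[19:21] width=2 -> value=3 (bin 11); offset now 21 = byte 2 bit 5; 11 bits remain
Read 5: bits[21:28] width=7 -> value=33 (bin 0100001); offset now 28 = byte 3 bit 4; 4 bits remain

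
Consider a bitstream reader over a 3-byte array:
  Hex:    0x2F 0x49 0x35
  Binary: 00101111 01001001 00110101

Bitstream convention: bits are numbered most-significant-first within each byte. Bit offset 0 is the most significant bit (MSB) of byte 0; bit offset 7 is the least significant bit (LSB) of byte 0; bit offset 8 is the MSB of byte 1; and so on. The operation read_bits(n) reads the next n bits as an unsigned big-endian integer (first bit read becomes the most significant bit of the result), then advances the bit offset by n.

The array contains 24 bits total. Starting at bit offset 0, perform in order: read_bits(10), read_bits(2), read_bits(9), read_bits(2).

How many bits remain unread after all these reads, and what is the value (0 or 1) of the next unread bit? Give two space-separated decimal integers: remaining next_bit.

Read 1: bits[0:10] width=10 -> value=189 (bin 0010111101); offset now 10 = byte 1 bit 2; 14 bits remain
Read 2: bits[10:12] width=2 -> value=0 (bin 00); offset now 12 = byte 1 bit 4; 12 bits remain
Read 3: bits[12:21] width=9 -> value=294 (bin 100100110); offset now 21 = byte 2 bit 5; 3 bits remain
Read 4: bits[21:23] width=2 -> value=2 (bin 10); offset now 23 = byte 2 bit 7; 1 bits remain

Answer: 1 1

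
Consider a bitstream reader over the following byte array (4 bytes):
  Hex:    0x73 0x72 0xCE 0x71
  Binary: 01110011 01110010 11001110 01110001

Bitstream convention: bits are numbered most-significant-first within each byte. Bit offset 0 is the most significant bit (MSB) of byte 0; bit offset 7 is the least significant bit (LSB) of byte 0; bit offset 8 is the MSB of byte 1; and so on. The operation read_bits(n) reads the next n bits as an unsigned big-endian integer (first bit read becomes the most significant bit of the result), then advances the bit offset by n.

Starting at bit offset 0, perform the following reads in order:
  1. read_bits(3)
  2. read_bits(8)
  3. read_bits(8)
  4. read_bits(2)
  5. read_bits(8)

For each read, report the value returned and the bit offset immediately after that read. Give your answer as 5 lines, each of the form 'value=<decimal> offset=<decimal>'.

Read 1: bits[0:3] width=3 -> value=3 (bin 011); offset now 3 = byte 0 bit 3; 29 bits remain
Read 2: bits[3:11] width=8 -> value=155 (bin 10011011); offset now 11 = byte 1 bit 3; 21 bits remain
Read 3: bits[11:19] width=8 -> value=150 (bin 10010110); offset now 19 = byte 2 bit 3; 13 bits remain
Read 4: bits[19:21] width=2 -> value=1 (bin 01); offset now 21 = byte 2 bit 5; 11 bits remain
Read 5: bits[21:29] width=8 -> value=206 (bin 11001110); offset now 29 = byte 3 bit 5; 3 bits remain

Answer: value=3 offset=3
value=155 offset=11
value=150 offset=19
value=1 offset=21
value=206 offset=29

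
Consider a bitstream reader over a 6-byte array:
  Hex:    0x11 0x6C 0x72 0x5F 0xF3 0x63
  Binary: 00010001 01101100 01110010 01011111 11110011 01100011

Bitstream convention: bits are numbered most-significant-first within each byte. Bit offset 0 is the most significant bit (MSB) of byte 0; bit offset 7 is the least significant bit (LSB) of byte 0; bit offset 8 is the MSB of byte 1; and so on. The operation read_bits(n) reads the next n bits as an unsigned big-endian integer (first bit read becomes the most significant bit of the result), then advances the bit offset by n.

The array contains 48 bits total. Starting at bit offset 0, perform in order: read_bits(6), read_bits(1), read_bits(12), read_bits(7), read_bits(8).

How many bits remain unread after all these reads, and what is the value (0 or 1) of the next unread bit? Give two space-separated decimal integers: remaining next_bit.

Read 1: bits[0:6] width=6 -> value=4 (bin 000100); offset now 6 = byte 0 bit 6; 42 bits remain
Read 2: bits[6:7] width=1 -> value=0 (bin 0); offset now 7 = byte 0 bit 7; 41 bits remain
Read 3: bits[7:19] width=12 -> value=2915 (bin 101101100011); offset now 19 = byte 2 bit 3; 29 bits remain
Read 4: bits[19:26] width=7 -> value=73 (bin 1001001); offset now 26 = byte 3 bit 2; 22 bits remain
Read 5: bits[26:34] width=8 -> value=127 (bin 01111111); offset now 34 = byte 4 bit 2; 14 bits remain

Answer: 14 1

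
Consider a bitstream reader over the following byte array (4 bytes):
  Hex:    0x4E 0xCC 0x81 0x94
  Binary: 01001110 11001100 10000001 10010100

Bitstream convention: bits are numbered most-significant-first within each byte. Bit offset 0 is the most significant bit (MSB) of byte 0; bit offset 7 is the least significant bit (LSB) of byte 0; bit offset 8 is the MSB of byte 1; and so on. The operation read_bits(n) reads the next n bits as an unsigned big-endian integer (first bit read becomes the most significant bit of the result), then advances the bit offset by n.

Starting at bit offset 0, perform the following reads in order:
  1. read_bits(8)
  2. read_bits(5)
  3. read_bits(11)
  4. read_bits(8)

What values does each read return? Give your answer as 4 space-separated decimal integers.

Read 1: bits[0:8] width=8 -> value=78 (bin 01001110); offset now 8 = byte 1 bit 0; 24 bits remain
Read 2: bits[8:13] width=5 -> value=25 (bin 11001); offset now 13 = byte 1 bit 5; 19 bits remain
Read 3: bits[13:24] width=11 -> value=1153 (bin 10010000001); offset now 24 = byte 3 bit 0; 8 bits remain
Read 4: bits[24:32] width=8 -> value=148 (bin 10010100); offset now 32 = byte 4 bit 0; 0 bits remain

Answer: 78 25 1153 148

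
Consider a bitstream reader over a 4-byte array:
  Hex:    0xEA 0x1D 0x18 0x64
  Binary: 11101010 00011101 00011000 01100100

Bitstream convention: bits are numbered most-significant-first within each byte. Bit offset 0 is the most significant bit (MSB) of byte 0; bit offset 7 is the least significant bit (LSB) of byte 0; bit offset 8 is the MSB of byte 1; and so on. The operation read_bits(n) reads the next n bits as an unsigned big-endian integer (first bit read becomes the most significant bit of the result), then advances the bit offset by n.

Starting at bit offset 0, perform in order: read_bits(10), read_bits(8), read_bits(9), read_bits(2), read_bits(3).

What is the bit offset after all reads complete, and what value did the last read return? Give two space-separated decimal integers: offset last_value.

Read 1: bits[0:10] width=10 -> value=936 (bin 1110101000); offset now 10 = byte 1 bit 2; 22 bits remain
Read 2: bits[10:18] width=8 -> value=116 (bin 01110100); offset now 18 = byte 2 bit 2; 14 bits remain
Read 3: bits[18:27] width=9 -> value=195 (bin 011000011); offset now 27 = byte 3 bit 3; 5 bits remain
Read 4: bits[27:29] width=2 -> value=0 (bin 00); offset now 29 = byte 3 bit 5; 3 bits remain
Read 5: bits[29:32] width=3 -> value=4 (bin 100); offset now 32 = byte 4 bit 0; 0 bits remain

Answer: 32 4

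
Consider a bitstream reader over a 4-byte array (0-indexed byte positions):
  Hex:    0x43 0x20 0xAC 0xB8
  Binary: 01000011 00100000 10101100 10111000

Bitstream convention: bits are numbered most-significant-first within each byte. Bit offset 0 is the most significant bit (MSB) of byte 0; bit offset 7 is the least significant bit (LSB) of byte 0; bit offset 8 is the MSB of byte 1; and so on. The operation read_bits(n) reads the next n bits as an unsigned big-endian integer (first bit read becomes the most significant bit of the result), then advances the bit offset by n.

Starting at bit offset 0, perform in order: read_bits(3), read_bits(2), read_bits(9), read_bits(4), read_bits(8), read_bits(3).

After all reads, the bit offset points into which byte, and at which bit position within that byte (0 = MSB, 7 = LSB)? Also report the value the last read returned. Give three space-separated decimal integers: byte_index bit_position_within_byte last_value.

Answer: 3 5 7

Derivation:
Read 1: bits[0:3] width=3 -> value=2 (bin 010); offset now 3 = byte 0 bit 3; 29 bits remain
Read 2: bits[3:5] width=2 -> value=0 (bin 00); offset now 5 = byte 0 bit 5; 27 bits remain
Read 3: bits[5:14] width=9 -> value=200 (bin 011001000); offset now 14 = byte 1 bit 6; 18 bits remain
Read 4: bits[14:18] width=4 -> value=2 (bin 0010); offset now 18 = byte 2 bit 2; 14 bits remain
Read 5: bits[18:26] width=8 -> value=178 (bin 10110010); offset now 26 = byte 3 bit 2; 6 bits remain
Read 6: bits[26:29] width=3 -> value=7 (bin 111); offset now 29 = byte 3 bit 5; 3 bits remain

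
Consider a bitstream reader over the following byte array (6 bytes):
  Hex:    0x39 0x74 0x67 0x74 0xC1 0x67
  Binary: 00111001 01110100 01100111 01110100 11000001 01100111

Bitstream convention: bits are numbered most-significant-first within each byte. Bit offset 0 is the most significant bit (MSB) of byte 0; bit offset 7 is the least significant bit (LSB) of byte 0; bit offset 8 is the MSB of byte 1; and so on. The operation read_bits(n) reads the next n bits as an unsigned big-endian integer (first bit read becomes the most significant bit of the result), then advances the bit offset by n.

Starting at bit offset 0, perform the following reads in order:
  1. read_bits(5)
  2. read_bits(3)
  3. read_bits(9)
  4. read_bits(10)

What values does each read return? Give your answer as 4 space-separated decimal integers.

Answer: 7 1 232 827

Derivation:
Read 1: bits[0:5] width=5 -> value=7 (bin 00111); offset now 5 = byte 0 bit 5; 43 bits remain
Read 2: bits[5:8] width=3 -> value=1 (bin 001); offset now 8 = byte 1 bit 0; 40 bits remain
Read 3: bits[8:17] width=9 -> value=232 (bin 011101000); offset now 17 = byte 2 bit 1; 31 bits remain
Read 4: bits[17:27] width=10 -> value=827 (bin 1100111011); offset now 27 = byte 3 bit 3; 21 bits remain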